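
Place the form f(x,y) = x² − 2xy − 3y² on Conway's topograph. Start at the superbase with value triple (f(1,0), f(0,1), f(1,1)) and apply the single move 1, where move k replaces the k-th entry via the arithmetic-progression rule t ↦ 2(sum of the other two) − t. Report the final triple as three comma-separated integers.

start (1,-3,-4) = (f(1,0),f(0,1),f(1,1))
replace slot 1: 2·((-3)+(-4)) − 1 = -15 → (-15,-3,-4)

-15,-3,-4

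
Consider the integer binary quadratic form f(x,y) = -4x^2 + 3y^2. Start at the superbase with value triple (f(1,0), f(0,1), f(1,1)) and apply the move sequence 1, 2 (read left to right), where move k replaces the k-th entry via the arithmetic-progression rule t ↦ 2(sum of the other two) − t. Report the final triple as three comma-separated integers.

start (-4,3,-1) = (f(1,0),f(0,1),f(1,1))
replace slot 1: 2·(3+(-1)) − (-4) = 8 → (8,3,-1)
replace slot 2: 2·(8+(-1)) − 3 = 11 → (8,11,-1)

8,11,-1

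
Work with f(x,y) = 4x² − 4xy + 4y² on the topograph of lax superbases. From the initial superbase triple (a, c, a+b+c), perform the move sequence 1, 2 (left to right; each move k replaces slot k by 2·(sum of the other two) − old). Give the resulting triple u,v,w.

start (4,4,4) = (f(1,0),f(0,1),f(1,1))
replace slot 1: 2·(4+4) − 4 = 12 → (12,4,4)
replace slot 2: 2·(12+4) − 4 = 28 → (12,28,4)

12,28,4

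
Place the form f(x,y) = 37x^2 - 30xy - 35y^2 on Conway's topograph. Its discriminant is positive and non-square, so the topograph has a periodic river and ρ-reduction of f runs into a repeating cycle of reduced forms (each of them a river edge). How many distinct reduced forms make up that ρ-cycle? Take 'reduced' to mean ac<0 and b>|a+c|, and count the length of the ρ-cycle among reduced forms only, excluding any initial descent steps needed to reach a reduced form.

D = 6080, ⌊√D⌋ = 77
descent: ρ → (-35,30,37)  [lands on river]
river: ρ → (37,44,-28)
river: ρ → (-28,68,13)
river: ρ → (13,62,-43)
river: ρ → (-43,24,32)
river: ρ → (32,40,-35)
ρ-cycle length = 6 (tail of 1 descent step not counted)

6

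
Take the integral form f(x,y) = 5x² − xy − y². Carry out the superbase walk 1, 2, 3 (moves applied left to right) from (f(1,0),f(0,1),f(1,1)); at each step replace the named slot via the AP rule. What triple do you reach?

start (5,-1,3) = (f(1,0),f(0,1),f(1,1))
replace slot 1: 2·((-1)+3) − 5 = -1 → (-1,-1,3)
replace slot 2: 2·((-1)+3) − (-1) = 5 → (-1,5,3)
replace slot 3: 2·((-1)+5) − 3 = 5 → (-1,5,5)

-1,5,5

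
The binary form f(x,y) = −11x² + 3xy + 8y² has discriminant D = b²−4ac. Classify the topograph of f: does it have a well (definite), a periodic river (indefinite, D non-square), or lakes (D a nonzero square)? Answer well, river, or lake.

D = b²−4ac = 3² − 4·(-11)·8 = 361
D = 19² is a perfect square ⇒ form factors over ℤ ⇒ lakes

lake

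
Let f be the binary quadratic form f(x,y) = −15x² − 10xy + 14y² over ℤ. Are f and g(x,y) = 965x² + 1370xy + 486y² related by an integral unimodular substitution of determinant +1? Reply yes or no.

D₁ = 940, D₂ = 940
river cycle of f (length 6): (14, 10, -15), (-15, 20, 9), (9, 16, -19), (-19, 22, 6), (6, 26, -11), (-11, 18, 14)
river cycle of g (length 6): (14, 10, -15), (-15, 20, 9), (9, 16, -19), (-19, 22, 6), (6, 26, -11), (-11, 18, 14)
cycles coincide ⇒ equivalent

yes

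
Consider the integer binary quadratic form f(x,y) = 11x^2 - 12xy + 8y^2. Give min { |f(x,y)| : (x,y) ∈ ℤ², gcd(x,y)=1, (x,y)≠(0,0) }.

translate: b→10 (≡-12 mod 22), so (11,-12,8)→(11,10,7)
flip: (11,10,7)→(7,-10,11)
translate: b→4 (≡-10 mod 14), so (7,-10,11)→(7,4,8)
reduced (well bottom): (7,4,8) with a≤c, −a<b≤a
well minimum = a = 7

7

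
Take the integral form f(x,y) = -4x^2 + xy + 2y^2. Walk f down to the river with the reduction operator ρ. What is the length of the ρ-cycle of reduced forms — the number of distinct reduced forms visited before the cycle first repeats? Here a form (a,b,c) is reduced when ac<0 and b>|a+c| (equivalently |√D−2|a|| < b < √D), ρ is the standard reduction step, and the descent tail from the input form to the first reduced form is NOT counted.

D = 33, ⌊√D⌋ = 5
descent: ρ → (2,3,-3)  [lands on river]
river: ρ → (-3,3,2)
river: ρ → (2,5,-1)
river: ρ → (-1,5,2)
ρ-cycle length = 4 (tail of 1 descent step not counted)

4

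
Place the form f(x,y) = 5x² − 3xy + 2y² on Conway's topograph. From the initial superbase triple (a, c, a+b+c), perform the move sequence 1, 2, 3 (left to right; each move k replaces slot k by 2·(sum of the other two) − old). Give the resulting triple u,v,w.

start (5,2,4) = (f(1,0),f(0,1),f(1,1))
replace slot 1: 2·(2+4) − 5 = 7 → (7,2,4)
replace slot 2: 2·(7+4) − 2 = 20 → (7,20,4)
replace slot 3: 2·(7+20) − 4 = 50 → (7,20,50)

7,20,50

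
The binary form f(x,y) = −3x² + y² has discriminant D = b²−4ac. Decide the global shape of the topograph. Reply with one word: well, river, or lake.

D = b²−4ac = 0² − 4·(-3)·1 = 12
D > 0 non-square ⇒ indefinite ⇒ periodic river

river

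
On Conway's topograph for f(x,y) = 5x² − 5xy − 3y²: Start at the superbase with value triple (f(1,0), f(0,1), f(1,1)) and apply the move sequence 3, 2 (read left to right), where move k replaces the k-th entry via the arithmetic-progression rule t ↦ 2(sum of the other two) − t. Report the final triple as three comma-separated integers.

start (5,-3,-3) = (f(1,0),f(0,1),f(1,1))
replace slot 3: 2·(5+(-3)) − (-3) = 7 → (5,-3,7)
replace slot 2: 2·(5+7) − (-3) = 27 → (5,27,7)

5,27,7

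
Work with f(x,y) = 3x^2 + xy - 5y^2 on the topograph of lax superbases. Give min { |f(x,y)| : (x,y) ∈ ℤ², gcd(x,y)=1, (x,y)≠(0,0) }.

descent: ρ → (-5,-1,3)
descent: ρ → (3,7,-1)  [lands on river]
river: ρ → (-1,7,3)
river: ρ → (3,5,-3)
river: ρ → (-3,7,1)
river: ρ → (1,7,-3)
river: ρ → (-3,5,3)
closes: descent 2, river 6
min |a| on river = 1

1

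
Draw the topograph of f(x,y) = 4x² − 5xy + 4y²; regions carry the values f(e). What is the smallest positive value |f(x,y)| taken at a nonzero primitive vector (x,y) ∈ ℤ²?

translate: b→3 (≡-5 mod 8), so (4,-5,4)→(4,3,3)
flip: (4,3,3)→(3,-3,4)
translate: b→3 (≡-3 mod 6), so (3,-3,4)→(3,3,4)
reduced (well bottom): (3,3,4) with a≤c, −a<b≤a
well minimum = a = 3

3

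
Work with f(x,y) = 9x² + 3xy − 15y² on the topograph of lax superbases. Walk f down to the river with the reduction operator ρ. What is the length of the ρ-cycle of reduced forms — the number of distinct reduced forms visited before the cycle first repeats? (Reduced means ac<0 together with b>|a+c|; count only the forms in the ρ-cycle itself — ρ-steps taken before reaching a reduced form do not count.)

D = 549, ⌊√D⌋ = 23
descent: ρ → (-15,-3,9)
descent: ρ → (9,21,-3)  [lands on river]
river: ρ → (-3,21,9)
river: ρ → (9,15,-9)
river: ρ → (-9,21,3)
river: ρ → (3,21,-9)
river: ρ → (-9,15,9)
ρ-cycle length = 6 (tail of 2 descent steps not counted)

6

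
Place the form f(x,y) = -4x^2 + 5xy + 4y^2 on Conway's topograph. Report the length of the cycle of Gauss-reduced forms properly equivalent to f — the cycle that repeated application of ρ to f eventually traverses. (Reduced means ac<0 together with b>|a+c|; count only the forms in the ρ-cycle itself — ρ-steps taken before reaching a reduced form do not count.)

D = 89, ⌊√D⌋ = 9
river: ρ → (4,3,-5)
river: ρ → (-5,7,2)
river: ρ → (2,9,-1)
river: ρ → (-1,9,2)
river: ρ → (2,7,-5)
river: ρ → (-5,3,4)
river: ρ → (4,5,-4)
river: ρ → (-4,3,5)
river: ρ → (5,7,-2)
river: ρ → (-2,9,1)
river: ρ → (1,9,-2)
river: ρ → (-2,7,5)
river: ρ → (5,3,-4)
river: ρ → (-4,5,4)
ρ-cycle length = 14 (tail of 0 descent steps not counted)

14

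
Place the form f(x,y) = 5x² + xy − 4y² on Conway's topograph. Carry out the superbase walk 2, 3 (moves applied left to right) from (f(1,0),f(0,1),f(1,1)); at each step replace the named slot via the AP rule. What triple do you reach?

start (5,-4,2) = (f(1,0),f(0,1),f(1,1))
replace slot 2: 2·(5+2) − (-4) = 18 → (5,18,2)
replace slot 3: 2·(5+18) − 2 = 44 → (5,18,44)

5,18,44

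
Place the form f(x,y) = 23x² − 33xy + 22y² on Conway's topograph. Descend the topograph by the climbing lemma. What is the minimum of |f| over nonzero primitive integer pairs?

translate: b→13 (≡-33 mod 46), so (23,-33,22)→(23,13,12)
flip: (23,13,12)→(12,-13,23)
translate: b→11 (≡-13 mod 24), so (12,-13,23)→(12,11,22)
reduced (well bottom): (12,11,22) with a≤c, −a<b≤a
well minimum = a = 12

12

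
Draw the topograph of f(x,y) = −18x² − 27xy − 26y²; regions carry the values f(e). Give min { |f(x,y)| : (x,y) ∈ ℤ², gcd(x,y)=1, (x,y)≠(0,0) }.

translate: b→-9 (≡27 mod 36), so (18,27,26)→(18,-9,17)
flip: (18,-9,17)→(17,9,18)
reduced (well bottom): (17,9,18) with a≤c, −a<b≤a
well minimum |f| = |-17| = 17 (negative-definite)

17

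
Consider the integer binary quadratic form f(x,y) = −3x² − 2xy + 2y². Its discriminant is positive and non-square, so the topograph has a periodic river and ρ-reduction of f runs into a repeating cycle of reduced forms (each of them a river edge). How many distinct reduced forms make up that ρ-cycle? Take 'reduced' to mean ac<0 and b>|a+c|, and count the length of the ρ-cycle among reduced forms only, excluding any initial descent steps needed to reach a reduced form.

D = 28, ⌊√D⌋ = 5
descent: ρ → (2,2,-3)  [lands on river]
river: ρ → (-3,4,1)
river: ρ → (1,4,-3)
river: ρ → (-3,2,2)
ρ-cycle length = 4 (tail of 1 descent step not counted)

4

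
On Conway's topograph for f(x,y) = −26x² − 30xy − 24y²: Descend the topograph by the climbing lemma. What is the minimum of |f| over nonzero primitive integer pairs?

translate: b→-22 (≡30 mod 52), so (26,30,24)→(26,-22,20)
flip: (26,-22,20)→(20,22,26)
translate: b→-18 (≡22 mod 40), so (20,22,26)→(20,-18,24)
reduced (well bottom): (20,-18,24) with a≤c, −a<b≤a
well minimum |f| = |-20| = 20 (negative-definite)

20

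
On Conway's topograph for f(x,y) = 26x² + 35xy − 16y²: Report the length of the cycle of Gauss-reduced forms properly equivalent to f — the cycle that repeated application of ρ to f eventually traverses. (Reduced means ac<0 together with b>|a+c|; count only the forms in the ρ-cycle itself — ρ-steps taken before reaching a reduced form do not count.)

D = 2889, ⌊√D⌋ = 53
river: ρ → (-16,29,32)
river: ρ → (32,35,-13)
river: ρ → (-13,43,20)
river: ρ → (20,37,-19)
river: ρ → (-19,39,18)
river: ρ → (18,33,-25)
river: ρ → (-25,17,26)
river: ρ → (26,35,-16)
ρ-cycle length = 8 (tail of 0 descent steps not counted)

8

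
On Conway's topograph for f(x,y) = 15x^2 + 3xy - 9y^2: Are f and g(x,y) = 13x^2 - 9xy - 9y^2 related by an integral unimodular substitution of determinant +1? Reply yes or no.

D₁ = 549, D₂ = 549
river cycle of f (length 6): (-9, 15, 9), (9, 21, -3), (-3, 21, 9), (9, 15, -9), (-9, 21, 3), (3, 21, -9)
river cycle of g (length 6): (-9, 9, 13), (13, 17, -5), (-5, 23, 1), (1, 23, -5), (-5, 17, 13), (13, 9, -9)
cycles differ ⇒ inequivalent

no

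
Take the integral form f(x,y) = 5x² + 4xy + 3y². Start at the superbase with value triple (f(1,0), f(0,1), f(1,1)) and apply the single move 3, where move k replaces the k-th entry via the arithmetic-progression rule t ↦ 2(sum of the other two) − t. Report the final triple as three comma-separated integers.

start (5,3,12) = (f(1,0),f(0,1),f(1,1))
replace slot 3: 2·(5+3) − 12 = 4 → (5,3,4)

5,3,4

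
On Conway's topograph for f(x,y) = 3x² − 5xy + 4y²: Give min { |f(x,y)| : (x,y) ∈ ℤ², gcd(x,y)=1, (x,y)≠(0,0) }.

translate: b→1 (≡-5 mod 6), so (3,-5,4)→(3,1,2)
flip: (3,1,2)→(2,-1,3)
reduced (well bottom): (2,-1,3) with a≤c, −a<b≤a
well minimum = a = 2

2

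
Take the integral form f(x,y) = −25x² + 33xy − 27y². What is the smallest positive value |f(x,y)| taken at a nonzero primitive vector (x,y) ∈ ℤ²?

translate: b→17 (≡-33 mod 50), so (25,-33,27)→(25,17,19)
flip: (25,17,19)→(19,-17,25)
reduced (well bottom): (19,-17,25) with a≤c, −a<b≤a
well minimum |f| = |-19| = 19 (negative-definite)

19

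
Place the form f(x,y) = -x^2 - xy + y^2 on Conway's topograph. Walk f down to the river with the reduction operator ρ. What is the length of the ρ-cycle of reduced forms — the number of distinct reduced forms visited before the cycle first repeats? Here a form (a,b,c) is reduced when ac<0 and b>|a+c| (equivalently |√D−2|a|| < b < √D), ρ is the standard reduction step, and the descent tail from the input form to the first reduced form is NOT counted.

D = 5, ⌊√D⌋ = 2
descent: ρ → (1,1,-1)  [lands on river]
river: ρ → (-1,1,1)
ρ-cycle length = 2 (tail of 1 descent step not counted)

2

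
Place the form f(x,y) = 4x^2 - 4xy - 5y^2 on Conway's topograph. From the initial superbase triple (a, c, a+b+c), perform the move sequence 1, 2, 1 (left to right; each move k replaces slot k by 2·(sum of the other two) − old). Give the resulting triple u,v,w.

start (4,-5,-5) = (f(1,0),f(0,1),f(1,1))
replace slot 1: 2·((-5)+(-5)) − 4 = -24 → (-24,-5,-5)
replace slot 2: 2·((-24)+(-5)) − (-5) = -53 → (-24,-53,-5)
replace slot 1: 2·((-53)+(-5)) − (-24) = -92 → (-92,-53,-5)

-92,-53,-5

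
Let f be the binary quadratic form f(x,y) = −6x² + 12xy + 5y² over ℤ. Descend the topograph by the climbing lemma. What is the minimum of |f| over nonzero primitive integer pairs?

river: ρ → (5,8,-10)
river: ρ → (-10,12,3)
river: ρ → (3,12,-10)
river: ρ → (-10,8,5)
river: ρ → (5,12,-6)
river: ρ → (-6,12,5)
closes: descent 0, river 6
min |a| on river = 3

3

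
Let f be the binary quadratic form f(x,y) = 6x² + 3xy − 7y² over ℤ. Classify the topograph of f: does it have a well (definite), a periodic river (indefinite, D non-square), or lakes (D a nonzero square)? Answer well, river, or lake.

D = b²−4ac = 3² − 4·6·(-7) = 177
D > 0 non-square ⇒ indefinite ⇒ periodic river

river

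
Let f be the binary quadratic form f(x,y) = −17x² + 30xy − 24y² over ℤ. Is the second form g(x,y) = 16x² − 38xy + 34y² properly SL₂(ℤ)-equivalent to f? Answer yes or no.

D₁ = -732, D₂ = -732
f is negative-definite; reduce −f:
−f: translate: b→4 (≡-30 mod 34), so (17,-30,24)→(17,4,11)
−f: flip: (17,4,11)→(11,-4,17)
−f: reduced (well bottom): (11,-4,17) with a≤c, −a<b≤a
flip sign back: reduced form of f is (-11,4,-17)
g: translate: b→-6 (≡-38 mod 32), so (16,-38,34)→(16,-6,12)
g: flip: (16,-6,12)→(12,6,16)
g: reduced (well bottom): (12,6,16) with a≤c, −a<b≤a
reduced forms (-11, 4, -17) vs (12, 6, 16) ⇒ inequivalent

no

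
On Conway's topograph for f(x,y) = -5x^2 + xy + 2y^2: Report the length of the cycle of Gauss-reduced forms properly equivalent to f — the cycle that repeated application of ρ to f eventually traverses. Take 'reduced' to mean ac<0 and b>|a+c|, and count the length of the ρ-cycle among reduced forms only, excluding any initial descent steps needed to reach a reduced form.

D = 41, ⌊√D⌋ = 6
descent: ρ → (2,3,-4)  [lands on river]
river: ρ → (-4,5,1)
river: ρ → (1,5,-4)
river: ρ → (-4,3,2)
river: ρ → (2,5,-2)
river: ρ → (-2,3,4)
river: ρ → (4,5,-1)
river: ρ → (-1,5,4)
river: ρ → (4,3,-2)
river: ρ → (-2,5,2)
ρ-cycle length = 10 (tail of 1 descent step not counted)

10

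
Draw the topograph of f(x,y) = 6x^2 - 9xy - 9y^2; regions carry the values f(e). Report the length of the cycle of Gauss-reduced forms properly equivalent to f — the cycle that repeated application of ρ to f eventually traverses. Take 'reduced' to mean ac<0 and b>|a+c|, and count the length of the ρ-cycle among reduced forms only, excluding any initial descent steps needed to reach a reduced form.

D = 297, ⌊√D⌋ = 17
descent: ρ → (-9,9,6)  [lands on river]
river: ρ → (6,15,-3)
river: ρ → (-3,15,6)
river: ρ → (6,9,-9)
ρ-cycle length = 4 (tail of 1 descent step not counted)

4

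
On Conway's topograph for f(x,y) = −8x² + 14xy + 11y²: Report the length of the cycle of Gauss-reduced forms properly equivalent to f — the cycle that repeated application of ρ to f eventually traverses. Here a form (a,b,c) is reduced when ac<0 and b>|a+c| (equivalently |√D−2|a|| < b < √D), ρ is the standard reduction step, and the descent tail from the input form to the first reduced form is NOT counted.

D = 548, ⌊√D⌋ = 23
river: ρ → (11,8,-11)
river: ρ → (-11,14,8)
river: ρ → (8,18,-7)
river: ρ → (-7,10,16)
river: ρ → (16,22,-1)
river: ρ → (-1,22,16)
river: ρ → (16,10,-7)
river: ρ → (-7,18,8)
river: ρ → (8,14,-11)
river: ρ → (-11,8,11)
river: ρ → (11,14,-8)
river: ρ → (-8,18,7)
river: ρ → (7,10,-16)
river: ρ → (-16,22,1)
river: ρ → (1,22,-16)
river: ρ → (-16,10,7)
river: ρ → (7,18,-8)
river: ρ → (-8,14,11)
ρ-cycle length = 18 (tail of 0 descent steps not counted)

18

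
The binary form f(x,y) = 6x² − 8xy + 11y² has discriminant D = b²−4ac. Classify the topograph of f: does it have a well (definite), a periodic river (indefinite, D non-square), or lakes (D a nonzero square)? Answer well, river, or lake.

D = b²−4ac = (-8)² − 4·6·11 = -200
D < 0 ⇒ definite ⇒ every region one sign ⇒ single well

well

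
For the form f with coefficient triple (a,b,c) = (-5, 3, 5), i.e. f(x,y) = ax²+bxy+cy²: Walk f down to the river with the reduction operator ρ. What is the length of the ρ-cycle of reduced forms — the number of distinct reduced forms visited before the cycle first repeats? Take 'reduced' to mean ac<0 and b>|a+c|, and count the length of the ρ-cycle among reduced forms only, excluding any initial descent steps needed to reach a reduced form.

D = 109, ⌊√D⌋ = 10
river: ρ → (5,7,-3)
river: ρ → (-3,5,7)
river: ρ → (7,9,-1)
river: ρ → (-1,9,7)
river: ρ → (7,5,-3)
river: ρ → (-3,7,5)
river: ρ → (5,3,-5)
river: ρ → (-5,7,3)
river: ρ → (3,5,-7)
river: ρ → (-7,9,1)
river: ρ → (1,9,-7)
river: ρ → (-7,5,3)
river: ρ → (3,7,-5)
river: ρ → (-5,3,5)
ρ-cycle length = 14 (tail of 0 descent steps not counted)

14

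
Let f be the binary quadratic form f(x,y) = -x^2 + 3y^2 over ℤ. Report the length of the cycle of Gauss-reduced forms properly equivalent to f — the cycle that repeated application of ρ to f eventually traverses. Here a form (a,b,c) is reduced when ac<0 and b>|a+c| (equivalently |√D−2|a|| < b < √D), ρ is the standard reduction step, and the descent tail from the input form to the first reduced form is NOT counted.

D = 12, ⌊√D⌋ = 3
descent: ρ → (3,0,-1)
descent: ρ → (-1,2,2)  [lands on river]
river: ρ → (2,2,-1)
ρ-cycle length = 2 (tail of 2 descent steps not counted)

2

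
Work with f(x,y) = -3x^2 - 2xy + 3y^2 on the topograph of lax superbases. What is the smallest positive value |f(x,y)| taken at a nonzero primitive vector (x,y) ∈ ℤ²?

descent: ρ → (3,2,-3)  [lands on river]
river: ρ → (-3,4,2)
river: ρ → (2,4,-3)
river: ρ → (-3,2,3)
river: ρ → (3,4,-2)
river: ρ → (-2,4,3)
closes: descent 1, river 6
min |a| on river = 2

2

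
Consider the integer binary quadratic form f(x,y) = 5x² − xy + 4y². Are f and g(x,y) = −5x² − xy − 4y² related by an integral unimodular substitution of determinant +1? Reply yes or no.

D₁ = -79, D₂ = -79
f: flip: (5,-1,4)→(4,1,5)
f: reduced (well bottom): (4,1,5) with a≤c, −a<b≤a
g is negative-definite; reduce −g:
−g: flip: (5,1,4)→(4,-1,5)
−g: reduced (well bottom): (4,-1,5) with a≤c, −a<b≤a
flip sign back: reduced form of g is (-4,1,-5)
reduced forms (4, 1, 5) vs (-4, 1, -5) ⇒ inequivalent

no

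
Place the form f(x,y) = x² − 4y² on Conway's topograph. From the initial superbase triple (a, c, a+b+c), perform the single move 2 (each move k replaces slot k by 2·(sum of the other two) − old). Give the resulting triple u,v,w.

start (1,-4,-3) = (f(1,0),f(0,1),f(1,1))
replace slot 2: 2·(1+(-3)) − (-4) = 0 → (1,0,-3)

1,0,-3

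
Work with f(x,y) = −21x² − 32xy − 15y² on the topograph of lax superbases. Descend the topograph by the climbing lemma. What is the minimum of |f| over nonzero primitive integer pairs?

translate: b→-10 (≡32 mod 42), so (21,32,15)→(21,-10,4)
flip: (21,-10,4)→(4,10,21)
translate: b→2 (≡10 mod 8), so (4,10,21)→(4,2,15)
reduced (well bottom): (4,2,15) with a≤c, −a<b≤a
well minimum |f| = |-4| = 4 (negative-definite)

4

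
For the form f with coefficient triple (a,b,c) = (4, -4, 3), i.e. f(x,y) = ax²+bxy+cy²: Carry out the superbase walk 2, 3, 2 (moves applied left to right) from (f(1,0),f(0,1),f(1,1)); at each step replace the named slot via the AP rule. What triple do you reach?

start (4,3,3) = (f(1,0),f(0,1),f(1,1))
replace slot 2: 2·(4+3) − 3 = 11 → (4,11,3)
replace slot 3: 2·(4+11) − 3 = 27 → (4,11,27)
replace slot 2: 2·(4+27) − 11 = 51 → (4,51,27)

4,51,27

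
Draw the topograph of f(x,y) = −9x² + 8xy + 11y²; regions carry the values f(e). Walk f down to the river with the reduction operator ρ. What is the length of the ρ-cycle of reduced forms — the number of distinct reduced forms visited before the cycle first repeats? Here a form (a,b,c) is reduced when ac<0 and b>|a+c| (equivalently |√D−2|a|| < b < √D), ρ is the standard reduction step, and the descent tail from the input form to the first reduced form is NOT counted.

D = 460, ⌊√D⌋ = 21
river: ρ → (11,14,-6)
river: ρ → (-6,10,15)
river: ρ → (15,20,-1)
river: ρ → (-1,20,15)
river: ρ → (15,10,-6)
river: ρ → (-6,14,11)
river: ρ → (11,8,-9)
river: ρ → (-9,10,10)
river: ρ → (10,10,-9)
river: ρ → (-9,8,11)
ρ-cycle length = 10 (tail of 0 descent steps not counted)

10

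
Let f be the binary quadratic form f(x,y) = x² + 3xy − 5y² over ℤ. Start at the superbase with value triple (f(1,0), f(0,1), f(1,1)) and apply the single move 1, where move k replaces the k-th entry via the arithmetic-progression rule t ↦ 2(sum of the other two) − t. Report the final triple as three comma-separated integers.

start (1,-5,-1) = (f(1,0),f(0,1),f(1,1))
replace slot 1: 2·((-5)+(-1)) − 1 = -13 → (-13,-5,-1)

-13,-5,-1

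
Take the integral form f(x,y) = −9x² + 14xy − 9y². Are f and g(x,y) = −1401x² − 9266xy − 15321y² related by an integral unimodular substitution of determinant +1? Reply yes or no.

D₁ = -128, D₂ = -128
f is negative-definite; reduce −f:
−f: translate: b→4 (≡-14 mod 18), so (9,-14,9)→(9,4,4)
−f: flip: (9,4,4)→(4,-4,9)
−f: translate: b→4 (≡-4 mod 8), so (4,-4,9)→(4,4,9)
−f: reduced (well bottom): (4,4,9) with a≤c, −a<b≤a
flip sign back: reduced form of f is (-4,-4,-9)
g is negative-definite; reduce −g:
−g: translate: b→860 (≡9266 mod 2802), so (1401,9266,15321)→(1401,860,132)
−g: flip: (1401,860,132)→(132,-860,1401)
−g: translate: b→-68 (≡-860 mod 264), so (132,-860,1401)→(132,-68,9)
−g: flip: (132,-68,9)→(9,68,132)
−g: translate: b→-4 (≡68 mod 18), so (9,68,132)→(9,-4,4)
−g: flip: (9,-4,4)→(4,4,9)
−g: reduced (well bottom): (4,4,9) with a≤c, −a<b≤a
flip sign back: reduced form of g is (-4,-4,-9)
reduced forms (-4, -4, -9) vs (-4, -4, -9) ⇒ equivalent

yes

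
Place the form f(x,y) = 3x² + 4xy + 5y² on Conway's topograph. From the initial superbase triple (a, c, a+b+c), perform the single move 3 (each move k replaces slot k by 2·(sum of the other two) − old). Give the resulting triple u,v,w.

start (3,5,12) = (f(1,0),f(0,1),f(1,1))
replace slot 3: 2·(3+5) − 12 = 4 → (3,5,4)

3,5,4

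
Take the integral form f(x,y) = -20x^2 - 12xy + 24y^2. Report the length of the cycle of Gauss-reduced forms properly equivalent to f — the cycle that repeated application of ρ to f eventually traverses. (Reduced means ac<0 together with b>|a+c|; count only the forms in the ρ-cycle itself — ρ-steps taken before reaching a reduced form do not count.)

D = 2064, ⌊√D⌋ = 45
descent: ρ → (24,12,-20)  [lands on river]
river: ρ → (-20,28,16)
river: ρ → (16,36,-12)
river: ρ → (-12,36,16)
river: ρ → (16,28,-20)
river: ρ → (-20,12,24)
river: ρ → (24,36,-8)
river: ρ → (-8,44,4)
river: ρ → (4,44,-8)
river: ρ → (-8,36,24)
ρ-cycle length = 10 (tail of 1 descent step not counted)

10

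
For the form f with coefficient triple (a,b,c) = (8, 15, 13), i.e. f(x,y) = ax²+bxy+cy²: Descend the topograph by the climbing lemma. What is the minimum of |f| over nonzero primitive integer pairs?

translate: b→-1 (≡15 mod 16), so (8,15,13)→(8,-1,6)
flip: (8,-1,6)→(6,1,8)
reduced (well bottom): (6,1,8) with a≤c, −a<b≤a
well minimum = a = 6

6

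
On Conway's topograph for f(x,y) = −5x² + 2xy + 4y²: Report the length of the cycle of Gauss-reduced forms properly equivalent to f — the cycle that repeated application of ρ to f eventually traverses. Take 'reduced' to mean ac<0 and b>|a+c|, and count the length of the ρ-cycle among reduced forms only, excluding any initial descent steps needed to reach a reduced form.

D = 84, ⌊√D⌋ = 9
river: ρ → (4,6,-3)
river: ρ → (-3,6,4)
river: ρ → (4,2,-5)
river: ρ → (-5,8,1)
river: ρ → (1,8,-5)
river: ρ → (-5,2,4)
ρ-cycle length = 6 (tail of 0 descent steps not counted)

6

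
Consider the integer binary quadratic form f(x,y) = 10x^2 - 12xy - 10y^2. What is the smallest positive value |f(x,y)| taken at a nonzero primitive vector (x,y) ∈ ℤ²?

descent: ρ → (-10,12,10)  [lands on river]
river: ρ → (10,8,-12)
river: ρ → (-12,16,6)
river: ρ → (6,20,-6)
river: ρ → (-6,16,12)
river: ρ → (12,8,-10)
closes: descent 1, river 6
min |a| on river = 6

6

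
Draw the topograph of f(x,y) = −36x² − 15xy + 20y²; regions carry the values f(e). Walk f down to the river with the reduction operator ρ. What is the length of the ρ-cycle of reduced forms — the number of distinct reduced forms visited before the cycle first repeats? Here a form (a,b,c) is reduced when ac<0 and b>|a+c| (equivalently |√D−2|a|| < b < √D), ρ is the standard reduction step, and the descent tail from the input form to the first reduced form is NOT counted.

D = 3105, ⌊√D⌋ = 55
descent: ρ → (20,55,-1)  [lands on river]
river: ρ → (-1,55,20)
river: ρ → (20,25,-31)
river: ρ → (-31,37,14)
river: ρ → (14,47,-16)
river: ρ → (-16,49,11)
river: ρ → (11,39,-36)
river: ρ → (-36,33,14)
river: ρ → (14,51,-9)
river: ρ → (-9,39,44)
river: ρ → (44,49,-4)
river: ρ → (-4,55,5)
river: ρ → (5,55,-4)
river: ρ → (-4,49,44)
river: ρ → (44,39,-9)
river: ρ → (-9,51,14)
river: ρ → (14,33,-36)
river: ρ → (-36,39,11)
river: ρ → (11,49,-16)
river: ρ → (-16,47,14)
river: ρ → (14,37,-31)
river: ρ → (-31,25,20)
ρ-cycle length = 22 (tail of 1 descent step not counted)

22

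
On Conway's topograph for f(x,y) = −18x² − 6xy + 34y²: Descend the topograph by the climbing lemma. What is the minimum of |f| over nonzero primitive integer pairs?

descent: ρ → (34,6,-18)
descent: ρ → (-18,30,22)  [lands on river]
river: ρ → (22,14,-26)
river: ρ → (-26,38,10)
river: ρ → (10,42,-18)
closes: descent 2, river 4
min |a| on river = 10

10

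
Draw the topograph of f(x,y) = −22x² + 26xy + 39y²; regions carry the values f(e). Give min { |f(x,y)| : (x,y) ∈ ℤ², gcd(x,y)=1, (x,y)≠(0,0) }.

river: ρ → (39,52,-9)
river: ρ → (-9,56,27)
river: ρ → (27,52,-13)
river: ρ → (-13,52,27)
river: ρ → (27,56,-9)
river: ρ → (-9,52,39)
river: ρ → (39,26,-22)
river: ρ → (-22,62,3)
river: ρ → (3,64,-1)
river: ρ → (-1,64,3)
river: ρ → (3,62,-22)
river: ρ → (-22,26,39)
closes: descent 0, river 12
min |a| on river = 1

1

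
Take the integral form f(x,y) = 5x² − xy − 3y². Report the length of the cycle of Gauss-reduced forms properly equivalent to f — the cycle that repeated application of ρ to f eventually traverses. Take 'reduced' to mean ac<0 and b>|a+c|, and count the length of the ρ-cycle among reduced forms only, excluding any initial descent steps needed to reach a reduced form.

D = 61, ⌊√D⌋ = 7
descent: ρ → (-3,7,1)  [lands on river]
river: ρ → (1,7,-3)
river: ρ → (-3,5,3)
river: ρ → (3,7,-1)
river: ρ → (-1,7,3)
river: ρ → (3,5,-3)
ρ-cycle length = 6 (tail of 1 descent step not counted)

6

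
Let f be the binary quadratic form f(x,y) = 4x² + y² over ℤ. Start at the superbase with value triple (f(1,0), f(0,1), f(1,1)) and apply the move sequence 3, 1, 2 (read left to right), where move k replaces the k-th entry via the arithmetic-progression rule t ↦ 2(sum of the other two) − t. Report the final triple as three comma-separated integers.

start (4,1,5) = (f(1,0),f(0,1),f(1,1))
replace slot 3: 2·(4+1) − 5 = 5 → (4,1,5)
replace slot 1: 2·(1+5) − 4 = 8 → (8,1,5)
replace slot 2: 2·(8+5) − 1 = 25 → (8,25,5)

8,25,5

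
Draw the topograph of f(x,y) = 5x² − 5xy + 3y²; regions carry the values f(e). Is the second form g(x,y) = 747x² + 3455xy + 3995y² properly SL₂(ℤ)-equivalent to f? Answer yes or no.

D₁ = -35, D₂ = -35
f: translate: b→5 (≡-5 mod 10), so (5,-5,3)→(5,5,3)
f: flip: (5,5,3)→(3,-5,5)
f: translate: b→1 (≡-5 mod 6), so (3,-5,5)→(3,1,3)
f: reduced (well bottom): (3,1,3) with a≤c, −a<b≤a
g: translate: b→467 (≡3455 mod 1494), so (747,3455,3995)→(747,467,73)
g: flip: (747,467,73)→(73,-467,747)
g: translate: b→-29 (≡-467 mod 146), so (73,-467,747)→(73,-29,3)
g: flip: (73,-29,3)→(3,29,73)
g: translate: b→-1 (≡29 mod 6), so (3,29,73)→(3,-1,3)
g: flip: (3,-1,3)→(3,1,3)
g: reduced (well bottom): (3,1,3) with a≤c, −a<b≤a
reduced forms (3, 1, 3) vs (3, 1, 3) ⇒ equivalent

yes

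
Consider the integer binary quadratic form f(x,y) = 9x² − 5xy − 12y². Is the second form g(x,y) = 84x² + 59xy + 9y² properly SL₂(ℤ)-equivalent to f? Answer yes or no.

D₁ = 457, D₂ = 457
river cycle of f (length 46): (-12, 5, 9), (9, 13, -8), (-8, 19, 3), (3, 17, -14), (-14, 11, 6), (6, 13, -12), (-12, 11, 7), (7, 17, -6), (-6, 19, 4), (4, 21, -1), … (36 more)
river cycle of g (length 46): (9, 13, -8), (-8, 19, 3), (3, 17, -14), (-14, 11, 6), (6, 13, -12), (-12, 11, 7), (7, 17, -6), (-6, 19, 4), (4, 21, -1), (-1, 21, 4), … (36 more)
cycles coincide ⇒ equivalent

yes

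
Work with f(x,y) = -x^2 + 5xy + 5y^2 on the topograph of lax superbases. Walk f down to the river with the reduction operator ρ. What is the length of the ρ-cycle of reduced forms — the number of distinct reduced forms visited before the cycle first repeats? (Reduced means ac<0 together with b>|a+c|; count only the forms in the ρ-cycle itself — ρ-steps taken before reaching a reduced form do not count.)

D = 45, ⌊√D⌋ = 6
river: ρ → (5,5,-1)
river: ρ → (-1,5,5)
ρ-cycle length = 2 (tail of 0 descent steps not counted)

2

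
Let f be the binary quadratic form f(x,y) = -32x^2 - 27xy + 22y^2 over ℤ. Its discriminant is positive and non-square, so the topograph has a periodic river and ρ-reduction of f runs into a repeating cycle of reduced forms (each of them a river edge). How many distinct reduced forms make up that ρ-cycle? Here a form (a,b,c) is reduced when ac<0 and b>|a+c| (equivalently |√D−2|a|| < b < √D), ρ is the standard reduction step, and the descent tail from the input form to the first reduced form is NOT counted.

D = 3545, ⌊√D⌋ = 59
descent: ρ → (22,27,-32)  [lands on river]
river: ρ → (-32,37,17)
river: ρ → (17,31,-38)
river: ρ → (-38,45,10)
river: ρ → (10,55,-13)
river: ρ → (-13,49,22)
river: ρ → (22,39,-23)
river: ρ → (-23,53,8)
river: ρ → (8,59,-2)
river: ρ → (-2,57,37)
river: ρ → (37,17,-22)
river: ρ → (-22,27,32)
river: ρ → (32,37,-17)
river: ρ → (-17,31,38)
river: ρ → (38,45,-10)
river: ρ → (-10,55,13)
river: ρ → (13,49,-22)
river: ρ → (-22,39,23)
river: ρ → (23,53,-8)
river: ρ → (-8,59,2)
river: ρ → (2,57,-37)
river: ρ → (-37,17,22)
ρ-cycle length = 22 (tail of 1 descent step not counted)

22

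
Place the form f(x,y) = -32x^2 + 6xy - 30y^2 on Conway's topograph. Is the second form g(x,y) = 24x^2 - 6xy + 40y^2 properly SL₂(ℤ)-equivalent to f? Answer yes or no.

D₁ = -3804, D₂ = -3804
f is negative-definite; reduce −f:
−f: flip: (32,-6,30)→(30,6,32)
−f: reduced (well bottom): (30,6,32) with a≤c, −a<b≤a
flip sign back: reduced form of f is (-30,-6,-32)
g: reduced (well bottom): (24,-6,40) with a≤c, −a<b≤a
reduced forms (-30, -6, -32) vs (24, -6, 40) ⇒ inequivalent

no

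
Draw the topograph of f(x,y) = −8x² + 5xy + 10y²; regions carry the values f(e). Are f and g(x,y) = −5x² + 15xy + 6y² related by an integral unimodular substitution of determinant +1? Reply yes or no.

D₁ = 345, D₂ = 345
river cycle of f (length 10): (10, 15, -3), (-3, 15, 10), (10, 5, -8), (-8, 11, 7), (7, 17, -2), (-2, 15, 15), (15, 15, -2), (-2, 17, 7), (7, 11, -8), (-8, 5, 10)
river cycle of g (length 10): (6, 9, -11), (-11, 13, 4), (4, 11, -14), (-14, 17, 1), (1, 17, -14), (-14, 11, 4), (4, 13, -11), (-11, 9, 6), (6, 15, -5), (-5, 15, 6)
cycles differ ⇒ inequivalent

no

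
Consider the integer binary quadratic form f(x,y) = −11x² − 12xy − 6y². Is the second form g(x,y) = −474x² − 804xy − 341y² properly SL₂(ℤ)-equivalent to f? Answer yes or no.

D₁ = -120, D₂ = -120
f is negative-definite; reduce −f:
−f: translate: b→-10 (≡12 mod 22), so (11,12,6)→(11,-10,5)
−f: flip: (11,-10,5)→(5,10,11)
−f: translate: b→0 (≡10 mod 10), so (5,10,11)→(5,0,6)
−f: reduced (well bottom): (5,0,6) with a≤c, −a<b≤a
flip sign back: reduced form of f is (-5,0,-6)
g is negative-definite; reduce −g:
−g: translate: b→-144 (≡804 mod 948), so (474,804,341)→(474,-144,11)
−g: flip: (474,-144,11)→(11,144,474)
−g: translate: b→-10 (≡144 mod 22), so (11,144,474)→(11,-10,5)
−g: flip: (11,-10,5)→(5,10,11)
−g: translate: b→0 (≡10 mod 10), so (5,10,11)→(5,0,6)
−g: reduced (well bottom): (5,0,6) with a≤c, −a<b≤a
flip sign back: reduced form of g is (-5,0,-6)
reduced forms (-5, 0, -6) vs (-5, 0, -6) ⇒ equivalent

yes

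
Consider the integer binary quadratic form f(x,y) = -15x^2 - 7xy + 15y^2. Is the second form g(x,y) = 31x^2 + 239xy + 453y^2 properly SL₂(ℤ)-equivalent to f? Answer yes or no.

D₁ = 949, D₂ = 949
river cycle of f (length 26): (15, 7, -15), (-15, 23, 7), (7, 19, -21), (-21, 23, 5), (5, 27, -11), (-11, 17, 15), (15, 13, -13), (-13, 13, 15), (15, 17, -11), (-11, 27, 5), … (16 more)
river cycle of g (length 26): (-7, 23, 15), (15, 7, -15), (-15, 23, 7), (7, 19, -21), (-21, 23, 5), (5, 27, -11), (-11, 17, 15), (15, 13, -13), (-13, 13, 15), (15, 17, -11), … (16 more)
cycles coincide ⇒ equivalent

yes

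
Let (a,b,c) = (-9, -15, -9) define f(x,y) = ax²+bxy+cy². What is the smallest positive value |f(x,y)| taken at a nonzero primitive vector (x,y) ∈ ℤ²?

translate: b→-3 (≡15 mod 18), so (9,15,9)→(9,-3,3)
flip: (9,-3,3)→(3,3,9)
reduced (well bottom): (3,3,9) with a≤c, −a<b≤a
well minimum |f| = |-3| = 3 (negative-definite)

3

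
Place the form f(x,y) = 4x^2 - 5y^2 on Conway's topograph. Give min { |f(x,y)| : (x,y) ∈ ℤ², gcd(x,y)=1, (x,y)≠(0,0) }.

descent: ρ → (-5,0,4)
descent: ρ → (4,8,-1)  [lands on river]
river: ρ → (-1,8,4)
closes: descent 2, river 2
min |a| on river = 1

1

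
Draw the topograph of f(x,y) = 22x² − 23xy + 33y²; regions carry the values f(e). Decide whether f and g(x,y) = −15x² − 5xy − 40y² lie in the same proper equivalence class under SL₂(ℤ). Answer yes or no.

D₁ = -2375, D₂ = -2375
f: translate: b→21 (≡-23 mod 44), so (22,-23,33)→(22,21,32)
f: reduced (well bottom): (22,21,32) with a≤c, −a<b≤a
g is negative-definite; reduce −g:
−g: reduced (well bottom): (15,5,40) with a≤c, −a<b≤a
flip sign back: reduced form of g is (-15,-5,-40)
reduced forms (22, 21, 32) vs (-15, -5, -40) ⇒ inequivalent

no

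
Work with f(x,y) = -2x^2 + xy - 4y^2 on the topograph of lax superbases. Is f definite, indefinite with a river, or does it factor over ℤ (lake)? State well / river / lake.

D = b²−4ac = 1² − 4·(-2)·(-4) = -31
D < 0 ⇒ definite ⇒ every region one sign ⇒ single well

well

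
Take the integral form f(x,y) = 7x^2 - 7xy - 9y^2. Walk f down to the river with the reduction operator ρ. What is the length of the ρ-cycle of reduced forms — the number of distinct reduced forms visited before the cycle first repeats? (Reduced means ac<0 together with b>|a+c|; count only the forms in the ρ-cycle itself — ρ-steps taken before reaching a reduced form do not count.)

D = 301, ⌊√D⌋ = 17
descent: ρ → (-9,7,7)  [lands on river]
river: ρ → (7,7,-9)
river: ρ → (-9,11,5)
river: ρ → (5,9,-11)
river: ρ → (-11,13,3)
river: ρ → (3,17,-1)
river: ρ → (-1,17,3)
river: ρ → (3,13,-11)
river: ρ → (-11,9,5)
river: ρ → (5,11,-9)
ρ-cycle length = 10 (tail of 1 descent step not counted)

10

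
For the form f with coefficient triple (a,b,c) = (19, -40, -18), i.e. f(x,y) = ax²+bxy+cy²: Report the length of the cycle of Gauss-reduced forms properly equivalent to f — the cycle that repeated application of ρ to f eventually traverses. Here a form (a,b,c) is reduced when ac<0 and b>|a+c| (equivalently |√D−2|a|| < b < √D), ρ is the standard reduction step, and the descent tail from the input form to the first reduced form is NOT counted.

D = 2968, ⌊√D⌋ = 54
descent: ρ → (-18,40,19)  [lands on river]
river: ρ → (19,36,-22)
river: ρ → (-22,52,3)
river: ρ → (3,50,-39)
river: ρ → (-39,28,14)
river: ρ → (14,28,-39)
river: ρ → (-39,50,3)
river: ρ → (3,52,-22)
river: ρ → (-22,36,19)
river: ρ → (19,40,-18)
river: ρ → (-18,32,27)
river: ρ → (27,22,-23)
river: ρ → (-23,24,26)
river: ρ → (26,28,-21)
river: ρ → (-21,14,33)
river: ρ → (33,52,-2)
river: ρ → (-2,52,33)
river: ρ → (33,14,-21)
river: ρ → (-21,28,26)
river: ρ → (26,24,-23)
river: ρ → (-23,22,27)
river: ρ → (27,32,-18)
ρ-cycle length = 22 (tail of 1 descent step not counted)

22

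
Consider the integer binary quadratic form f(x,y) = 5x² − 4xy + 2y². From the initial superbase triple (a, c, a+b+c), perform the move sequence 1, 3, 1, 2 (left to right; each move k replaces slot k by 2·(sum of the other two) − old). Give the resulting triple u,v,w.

start (5,2,3) = (f(1,0),f(0,1),f(1,1))
replace slot 1: 2·(2+3) − 5 = 5 → (5,2,3)
replace slot 3: 2·(5+2) − 3 = 11 → (5,2,11)
replace slot 1: 2·(2+11) − 5 = 21 → (21,2,11)
replace slot 2: 2·(21+11) − 2 = 62 → (21,62,11)

21,62,11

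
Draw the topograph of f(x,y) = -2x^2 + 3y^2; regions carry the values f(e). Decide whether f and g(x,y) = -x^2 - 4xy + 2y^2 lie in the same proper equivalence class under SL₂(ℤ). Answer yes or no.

D₁ = 24, D₂ = 24
river cycle of f (length 2): (-2, 4, 1), (1, 4, -2)
river cycle of g (length 2): (2, 4, -1), (-1, 4, 2)
cycles differ ⇒ inequivalent

no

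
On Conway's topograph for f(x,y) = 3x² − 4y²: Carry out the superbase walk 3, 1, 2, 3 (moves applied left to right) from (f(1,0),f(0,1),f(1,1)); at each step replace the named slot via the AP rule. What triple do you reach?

start (3,-4,-1) = (f(1,0),f(0,1),f(1,1))
replace slot 3: 2·(3+(-4)) − (-1) = -1 → (3,-4,-1)
replace slot 1: 2·((-4)+(-1)) − 3 = -13 → (-13,-4,-1)
replace slot 2: 2·((-13)+(-1)) − (-4) = -24 → (-13,-24,-1)
replace slot 3: 2·((-13)+(-24)) − (-1) = -73 → (-13,-24,-73)

-13,-24,-73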